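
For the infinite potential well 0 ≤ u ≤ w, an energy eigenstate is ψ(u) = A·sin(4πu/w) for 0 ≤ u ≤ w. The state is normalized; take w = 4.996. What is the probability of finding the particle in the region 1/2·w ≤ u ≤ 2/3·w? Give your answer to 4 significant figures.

P = ∫_{1/2·w}^{2/3·w} |ψ(u)|² du.
With A² fixed by ∫|ψ|² = 1, i.e. A² = (w/2)^(−1), substitute and integrate.
In terms of t = u/w (A² and the length scale cancel between numerator and denominator), P = [∫_{1/2}^{2/3} sin(4·π·t)^2 dt] / [∫_{0}^{1} sin(4·π·t)^2 dt].
With ∫ sin(4·π·t)^2 dt = t/2 - sin(4·π·t)·cos(4·π·t)/(8·π) + C, the region integral is √(3)/(32·π) + 1/12 and the full one is 1/2.
Taking the ratio, P = (√(3)/16 + π/6)/π.

P ≈ 0.2011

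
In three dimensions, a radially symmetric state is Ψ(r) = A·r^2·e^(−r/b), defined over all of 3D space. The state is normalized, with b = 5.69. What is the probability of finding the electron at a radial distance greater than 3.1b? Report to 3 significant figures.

With dV = 4πr²dr, the probability is ∫|Ψ|² dV over r > 3.1b.
A² is fixed by ∫₀^∞ 4πr²|Ψ|² dr = 1, i.e. A² = (45·π·b^7/2)^(−1).
In terms of u = r/b (A², 4π and the length scale all cancel between numerator and denominator), P = [∫_{3.1}^{∞} u^6·e^(-2·u) du] / [∫_{0}^{∞} u^6·e^(-2·u) du].
An antiderivative of u^6·e^(-2·u) is -(4·u^6 + 12·u^5 + 30·u^4 + 60·u^3 + 90·u^2 + 90·u + 45)·e^(-2·u)/8; evaluating from 3.1 to ∞ gives ≈ 3.2299, while the full integral is 45/8.
This evaluates to P = 0.5742.

P ≈ 0.574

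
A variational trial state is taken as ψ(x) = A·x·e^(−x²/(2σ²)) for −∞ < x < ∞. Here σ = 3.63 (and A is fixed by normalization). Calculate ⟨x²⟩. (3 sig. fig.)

⟨x²⟩ = ∫ x^2 |ψ|² dx over the full domain.
Evaluating both integrals, ⟨x²⟩ = 3·σ^2/2.
Putting σ = 3.63 gives 19.77.

⟨x^2⟩ ≈ 19.8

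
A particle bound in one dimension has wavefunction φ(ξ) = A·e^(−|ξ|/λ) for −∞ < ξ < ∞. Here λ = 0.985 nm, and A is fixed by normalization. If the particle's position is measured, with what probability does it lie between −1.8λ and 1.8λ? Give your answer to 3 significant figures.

P ≈ 0.973

The probability is P = ∫ |φ|² dξ over [−1.8λ, 1.8λ].
With A² fixed by ∫|φ|² = 1, i.e. A² = (λ)^(−1), substitute and integrate.
By symmetry take twice the ξ ≥ 0 contribution in numerator and denominator; the 2's cancel. Substituting u = ξ/λ, A² and the length scale cancel in the ratio: P = ∫_{0}^{1.8} e^(-2·u) du / ∫_{0}^{∞} e^(-2·u) du.
Using ∫ e^(-2·u) du = -e^(-2·u)/2, the numerator is 1/2 - e^(-18/5)/2 and the denominator is 1/2.
Taking the ratio, P = 0.9727.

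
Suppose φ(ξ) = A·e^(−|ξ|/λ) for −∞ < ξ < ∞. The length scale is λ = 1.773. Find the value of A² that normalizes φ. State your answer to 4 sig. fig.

A^2 ≈ 0.5640

Normalization requires ∫|φ|² dξ = 1, integrated from −∞ to ∞.
Recall ∫₀^∞ ξ^m e^(−ξ/β) dξ = m!·β^(m+1), ∫|φ|² dξ = A²·(λ).
Hence A² = 1/[λ].
With λ = 1.773: A² = 0.56402 and A = 0.75101.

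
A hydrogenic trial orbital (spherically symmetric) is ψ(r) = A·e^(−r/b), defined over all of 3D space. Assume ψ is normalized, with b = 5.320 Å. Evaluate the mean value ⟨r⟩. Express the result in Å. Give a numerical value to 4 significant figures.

⟨r⟩ ≈ 7.980 Å

The expectation value is the |ψ|²-weighted average of r: ∫ r|ψ|² 4πr² dr.
Using ∫₀^∞ rⁿ e^(−αr) dr = n!/αⁿ⁺¹, evaluating both integrals, ⟨r⟩ = 3·b/2.
Putting b = 5.320 gives 7.9800.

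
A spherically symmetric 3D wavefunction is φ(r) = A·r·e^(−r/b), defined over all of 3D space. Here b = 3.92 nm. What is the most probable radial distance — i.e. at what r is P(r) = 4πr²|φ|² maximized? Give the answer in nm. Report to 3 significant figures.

Differentiate P(r) = 4πr²|φ|² with respect to r and set to zero.
This gives r = 2·b.
With b = 3.92, the most probable radial distance is 7.840 nm.

r ≈ 7.84 nm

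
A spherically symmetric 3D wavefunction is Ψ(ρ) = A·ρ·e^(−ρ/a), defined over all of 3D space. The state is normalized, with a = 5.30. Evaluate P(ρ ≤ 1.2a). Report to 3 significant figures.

With dV = 4πρ²dρ, the probability is ∫|Ψ|² dV over ρ ≤ 1.2a.
Normalization gives A² = 1/(3·π·a^5).
In terms of u = ρ/a (A², 4π and the length scale all cancel between numerator and denominator), P = [∫_{0}^{1.2} u^4·e^(-2·u) du] / [∫_{0}^{∞} u^4·e^(-2·u) du].
An antiderivative of u^4·e^(-2·u) is -(u^4/2 + u^3 + 3·u^2/2 + 3·u/2 + 3/4)·e^(-2·u); evaluating from 0 to 1.2 gives ≈ 0.071901, while the full integral is 3/4.
The region integral divided by the full integral gives P = 0.09587.

P ≈ 0.0959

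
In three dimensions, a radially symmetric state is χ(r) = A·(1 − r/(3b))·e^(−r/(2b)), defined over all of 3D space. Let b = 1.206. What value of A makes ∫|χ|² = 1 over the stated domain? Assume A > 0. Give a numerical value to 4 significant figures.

A ≈ 0.2609

The normalization condition is ∫|χ|² 4πr² dr = 1 from 0 to ∞.
In 3D with spherical symmetry the volume element is 4πr² dr.
∫|χ|² 4πr² dr = A²·(8·π·b^3/3).
Setting this equal to 1 gives A² = 1/(8·π·b^3/3).
With b = 1.206: A² = 0.068052 and A = 0.26087.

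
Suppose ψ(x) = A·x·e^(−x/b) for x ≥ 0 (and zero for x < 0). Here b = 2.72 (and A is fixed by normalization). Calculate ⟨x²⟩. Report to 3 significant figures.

⟨x²⟩ = ∫ x^2 |ψ|² dx over the full domain.
Using ∫₀^∞ xⁿ e^(−αx) dx = n!/αⁿ⁺¹, evaluating both integrals, ⟨x²⟩ = 3·b^2.
Putting b = 2.72 gives 22.20.

⟨x^2⟩ ≈ 22.2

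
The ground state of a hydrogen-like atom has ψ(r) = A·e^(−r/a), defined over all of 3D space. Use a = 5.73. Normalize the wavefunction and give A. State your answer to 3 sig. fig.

Normalization requires ∫|ψ|² 4πr² dr = 1, integrated from 0 to ∞.
Recall ∫₀^∞ r^m e^(−r/β) dr = m!·β^(m+1), the integral (without the A² prefactor) comes out to π·a^3.
So A² = (π·a^3)^(−1).
Plugging in a = 5.73 yields A = 0.04113.

A ≈ 0.0411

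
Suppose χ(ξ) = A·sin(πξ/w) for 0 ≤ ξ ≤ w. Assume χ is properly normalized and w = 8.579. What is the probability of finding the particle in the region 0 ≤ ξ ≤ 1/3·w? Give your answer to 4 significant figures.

P ≈ 0.1955

P = ∫_{0}^{1/3·w} |χ(ξ)|² dξ.
Since A² = 1/(w/2), this is the region integral divided by the full normalization integral.
In terms of u = ξ/w (A² and the length scale cancel between numerator and denominator), P = [∫_{0}^{1/3} sin(π·u)^2 du] / [∫_{0}^{1} sin(π·u)^2 du].
With ∫ sin(π·u)^2 du = u/2 - sin(2·π·u)/(4·π) + C, the region integral is -√(3)/(8·π) + 1/6 and the full one is 1/2.
The result is P = (-√(3)/4 + π/3)/π.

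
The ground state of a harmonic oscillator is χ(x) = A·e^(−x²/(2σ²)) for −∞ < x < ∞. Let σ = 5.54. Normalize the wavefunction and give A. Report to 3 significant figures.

A ≈ 0.319

Require ∫ |χ|² dx = 1 over the whole domain.
With ∫_{−∞}^{∞} x^(2m) e^(−αx²) dx = (2m−1)!!·√π / (2^m α^(m+1/2)), with χ = A·e^(−x²/(2σ²)), the integral evaluates to A²·[√(π)·σ].
Hence A² = 1/[√(π)·σ].
With σ = 5.54: A² = 0.1018 and A = 0.3191.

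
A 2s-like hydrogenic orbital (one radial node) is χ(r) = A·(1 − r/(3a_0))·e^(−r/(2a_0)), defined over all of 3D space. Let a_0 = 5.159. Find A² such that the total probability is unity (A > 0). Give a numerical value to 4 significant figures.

Require ∫ |χ|² 4πr² dr = 1 over the whole domain.
(Spherical symmetry: dV = 4πr² dr.)
With ∫₀^∞ r^4 e^(−αr) dr = 4!/α^5, the integral (without the A² prefactor) comes out to 8·π·a_0^3/3.
Setting this equal to 1 gives A² = 1/(8·π·a_0^3/3).
With a_0 = 5.159: A² = 0.00086933 and A = 0.029484.

A^2 ≈ 0.0008693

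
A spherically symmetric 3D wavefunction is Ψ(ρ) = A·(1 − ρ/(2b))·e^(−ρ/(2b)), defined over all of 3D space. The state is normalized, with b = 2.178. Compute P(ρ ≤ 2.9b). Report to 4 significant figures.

P = ∫ |Ψ|² 4πρ² dρ over ρ ≤ 2.9b.
The full normalization integral is A²·[8·π·b^3] = 1, fixing A².
In terms of u = ρ/b (A², 4π and the length scale all cancel between numerator and denominator), P = [∫_{0}^{2.9} u^2·(1 - u/2)^2·e^(-u) du] / [∫_{0}^{∞} u^2·(1 - u/2)^2·e^(-u) du].
Using ∫ u^2·(1 - u/2)^2·e^(-u) du = -(u^4/4 + u^2 + 2·u + 2)·e^(-u), the numerator is ≈ 0.135152 and the denominator is 2.
The region integral divided by the full integral gives P = 0.067576.

P ≈ 0.06758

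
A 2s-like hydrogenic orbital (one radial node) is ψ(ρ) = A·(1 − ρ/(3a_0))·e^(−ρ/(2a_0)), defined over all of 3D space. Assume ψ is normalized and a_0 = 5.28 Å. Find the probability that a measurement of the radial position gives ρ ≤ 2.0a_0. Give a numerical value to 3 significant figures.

P = ∫ |ψ|² 4πρ² dρ over ρ ≤ 2.0a_0.
A² is fixed by ∫₀^∞ 4πρ²|ψ|² dρ = 1, i.e. A² = (8·π·a_0^3/3)^(−1).
Let u = ρ/a_0; then A², 4π and the length scale all cancel, so P = ∫_{0}^{2.0} u^2·(1 - u/3)^2·e^(-u) du ÷ ∫_{0}^{∞} u^2·(1 - u/3)^2·e^(-u) du.
Using ∫ u^2·(1 - u/3)^2·e^(-u) du = (-u^4 + 2·u^3 - 3·u^2 - 6·u - 6)·e^(-u)/9, the numerator is 2/3 - 10·e^(-2)/3 and the denominator is 2/3.
The region integral divided by the full integral gives P = 0.3233.

P ≈ 0.323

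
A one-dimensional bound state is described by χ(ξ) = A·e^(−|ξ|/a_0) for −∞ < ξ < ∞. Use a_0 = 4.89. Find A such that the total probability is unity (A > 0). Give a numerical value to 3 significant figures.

We need A² ∫|f|² dξ = 1, taking the integral from −∞ to ∞.
Using ∫₀^∞ ξⁿ e^(−αξ) dξ = n!/αⁿ⁺¹, ∫|χ|² dξ = A²·(a_0).
Plugging in a_0 = 4.89 yields A = 0.4522.

A ≈ 0.452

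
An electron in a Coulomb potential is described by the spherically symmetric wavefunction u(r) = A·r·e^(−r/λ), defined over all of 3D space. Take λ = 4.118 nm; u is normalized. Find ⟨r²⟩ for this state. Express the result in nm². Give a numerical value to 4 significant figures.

⟨r^2⟩ ≈ 127.2 nm^2

The expectation value is the |u|²-weighted average of r^2: ∫ r^2|u|² 4πr² dr.
Recall ∫₀^∞ r^m e^(−r/β) dr = m!·β^(m+1), evaluating both integrals, ⟨r²⟩ = 15·λ^2/2.
Putting λ = 4.118 gives 127.18.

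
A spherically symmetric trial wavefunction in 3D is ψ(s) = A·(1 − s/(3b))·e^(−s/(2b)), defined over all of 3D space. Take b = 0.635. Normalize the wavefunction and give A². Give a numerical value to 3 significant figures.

A^2 ≈ 0.466

Normalization requires ∫|ψ|² 4πs² ds = 1, integrated from 0 to ∞.
Using ∫₀^∞ sⁿ e^(−αs) ds = n!/αⁿ⁺¹, with ψ = A·(1 − s/(3b))·e^(−s/(2b)), the integral evaluates to A²·[8·π·b^3/3].
So A² = (8·π·b^3/3)^(−1).
With b = 0.635: A² = 0.4662 and A = 0.6828.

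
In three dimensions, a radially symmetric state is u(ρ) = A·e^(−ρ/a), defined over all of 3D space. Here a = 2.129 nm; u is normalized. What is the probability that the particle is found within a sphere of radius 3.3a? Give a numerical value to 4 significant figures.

With dV = 4πρ²dρ, the probability is ∫|u|² dV over ρ ≤ 3.3a.
Normalization gives A² = 1/(π·a^3).
In terms of t = ρ/a (A², 4π and the length scale all cancel between numerator and denominator), P = [∫_{0}^{3.3} t^2·e^(-2·t) dt] / [∫_{0}^{∞} t^2·e^(-2·t) dt].
An antiderivative of t^2·e^(-2·t) is -(2·t^2 + 2·t + 1)·e^(-2·t)/4; evaluating from 0 to 3.3 gives 1/4 - 1469·e^(-33/5)/200, while the full integral is 1/4.
This evaluates to P = 0.96003.

P ≈ 0.9600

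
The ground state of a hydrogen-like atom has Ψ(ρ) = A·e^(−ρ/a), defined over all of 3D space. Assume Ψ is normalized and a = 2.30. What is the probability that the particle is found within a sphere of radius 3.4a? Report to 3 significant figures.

P ≈ 0.966

Integrate the radial probability density 4πρ²|Ψ|² over ρ ≤ 3.4a.
The full normalization integral is A²·[π·a^3] = 1, fixing A².
Let u = ρ/a; then A², 4π and the length scale all cancel, so P = ∫_{0}^{3.4} u^2·e^(-2·u) du ÷ ∫_{0}^{∞} u^2·e^(-2·u) du.
An antiderivative of u^2·e^(-2·u) is -(2·u^2 + 2·u + 1)·e^(-2·u)/4; evaluating from 0 to 3.4 gives 1/4 - 773·e^(-34/5)/100, while the full integral is 1/4.
Taking the ratio yields P = 0.9656.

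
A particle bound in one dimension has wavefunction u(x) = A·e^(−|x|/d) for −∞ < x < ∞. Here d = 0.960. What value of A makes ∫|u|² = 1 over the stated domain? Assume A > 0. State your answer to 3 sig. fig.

Require ∫ |u|² dx = 1 over the whole domain.
With ∫₀^∞ x^0 e^(−αx) dx = 0!/α^1, ∫|u|² dx = A²·(d).
Setting this equal to 1 gives A² = 1/(d).
With d = 0.960: A² = 1.042 and A = 1.021.

A ≈ 1.02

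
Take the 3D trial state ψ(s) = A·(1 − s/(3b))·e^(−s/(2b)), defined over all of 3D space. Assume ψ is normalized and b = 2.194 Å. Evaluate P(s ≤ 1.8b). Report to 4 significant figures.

P ≈ 0.3015

With dV = 4πs²ds, the probability is ∫|ψ|² dV over s ≤ 1.8b.
Normalization gives A² = 1/(8·π·b^3/3).
Substituting u = s/b, A², 4π and the length scale all cancel in the ratio: P = ∫_{0}^{1.8} u^2·(1 - u/3)^2·e^(-u) du / ∫_{0}^{∞} u^2·(1 - u/3)^2·e^(-u) du.
An antiderivative of u^2·(1 - u/3)^2·e^(-u) is (-u^4 + 2·u^3 - 3·u^2 - 6·u - 6)·e^(-u)/9; evaluating from 0 to 1.8 gives 2/3 - 5282·e^(-9/5)/1875, while the full integral is 2/3.
This evaluates to P = 0.30151.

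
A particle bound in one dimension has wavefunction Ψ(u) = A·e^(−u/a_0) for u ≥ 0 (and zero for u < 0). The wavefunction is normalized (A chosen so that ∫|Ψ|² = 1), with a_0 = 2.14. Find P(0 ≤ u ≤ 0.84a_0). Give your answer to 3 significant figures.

P ≈ 0.814

P = ∫_{0}^{0.84a_0} |Ψ(u)|² du.
The normalization integral ∫|Ψ|²du over the whole domain equals a_0/2·A², and A² cancels in the ratio.
Let t = u/a_0; then A² and the length scale cancel, so P = ∫_{0}^{0.84} e^(-2·t) dt ÷ ∫_{0}^{∞} e^(-2·t) dt.
Using ∫ e^(-2·t) dt = -e^(-2·t)/2, the numerator is 1/2 - e^(-42/25)/2 and the denominator is 1/2.
Taking the ratio, P = 0.8136.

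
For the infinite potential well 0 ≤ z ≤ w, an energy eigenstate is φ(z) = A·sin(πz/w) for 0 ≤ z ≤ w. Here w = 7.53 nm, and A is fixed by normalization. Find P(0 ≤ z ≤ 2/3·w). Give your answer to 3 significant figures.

P ≈ 0.804

P = ∫_{0}^{2/3·w} |φ(z)|² dz.
The normalization integral ∫|φ|²dz over the whole domain equals w/2·A², and A² cancels in the ratio.
Substituting u = z/w, A² and the length scale cancel in the ratio: P = ∫_{0}^{2/3} sin(π·u)^2 du / ∫_{0}^{1} sin(π·u)^2 du.
With ∫ sin(π·u)^2 du = u/2 - sin(2·π·u)/(4·π) + C, the region integral is √(3)/(8·π) + 1/3 and the full one is 1/2.
The result is P = √(3)/(4·π) + 2/3.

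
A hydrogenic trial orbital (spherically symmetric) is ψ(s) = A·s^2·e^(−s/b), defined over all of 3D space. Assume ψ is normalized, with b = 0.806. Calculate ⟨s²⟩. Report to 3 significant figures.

⟨s^2⟩ ≈ 9.09

By definition ⟨s²⟩ = ∫ s^2 |ψ(s)|² 4πs² ds.
With ∫₀^∞ s^8 e^(−αs) ds = 8!/α^9, the ratio of the moment integral to the normalization integral gives ⟨s²⟩ = 14·b^2.
Putting b = 0.806 gives 9.095.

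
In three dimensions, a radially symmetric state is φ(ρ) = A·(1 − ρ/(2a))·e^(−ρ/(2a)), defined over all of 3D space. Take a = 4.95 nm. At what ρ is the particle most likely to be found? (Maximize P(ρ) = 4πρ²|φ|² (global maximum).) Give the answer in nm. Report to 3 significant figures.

Set d/dρ [P(ρ) = 4πρ²|φ|²] = 0 and solve for ρ > 0.
This gives ρ = a·(√(5) + 3).
With a = 4.95, the most probable radial distance is 25.92 nm.

ρ ≈ 25.9 nm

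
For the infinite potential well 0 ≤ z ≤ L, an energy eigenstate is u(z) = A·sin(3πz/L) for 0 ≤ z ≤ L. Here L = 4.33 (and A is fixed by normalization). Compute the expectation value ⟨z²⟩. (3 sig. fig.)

⟨z²⟩ = ∫ z^2 |u|² dz over the full domain.
The ratio of the moment integral to the normalization integral gives ⟨z²⟩ = -L^2/(18·π^2) + L^2/3.
With L = 4.33, ⟨z^2⟩ = 6.144.

⟨z^2⟩ ≈ 6.14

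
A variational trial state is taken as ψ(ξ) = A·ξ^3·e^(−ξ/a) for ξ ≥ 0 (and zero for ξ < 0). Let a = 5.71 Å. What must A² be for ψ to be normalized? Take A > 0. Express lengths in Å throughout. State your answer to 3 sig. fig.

A^2 ≈ 8.98E-7 Å^(-7)

The normalization condition is ∫|ψ|² dξ = 1 from 0 to ∞.
With ∫₀^∞ ξ^6 e^(−αξ) dξ = 6!/α^7, with ψ = A·ξ^3·e^(−ξ/a), the integral evaluates to A²·[45·a^7/8].
Plugging in a = 5.71 yields A = 0.0009478.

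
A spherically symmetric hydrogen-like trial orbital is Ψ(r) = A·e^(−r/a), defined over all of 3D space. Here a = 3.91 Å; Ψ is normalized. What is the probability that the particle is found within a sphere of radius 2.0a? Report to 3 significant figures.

P ≈ 0.762

With dV = 4πr²dr, the probability is ∫|Ψ|² dV over r ≤ 2.0a.
Normalization gives A² = 1/(π·a^3).
Let u = r/a; then A², 4π and the length scale all cancel, so P = ∫_{0}^{2.0} u^2·e^(-2·u) du ÷ ∫_{0}^{∞} u^2·e^(-2·u) du.
An antiderivative of u^2·e^(-2·u) is -(2·u^2 + 2·u + 1)·e^(-2·u)/4; evaluating from 0 to 2.0 gives 1/4 - 13·e^(-4)/4, while the full integral is 1/4.
Taking the ratio yields P = 0.7619.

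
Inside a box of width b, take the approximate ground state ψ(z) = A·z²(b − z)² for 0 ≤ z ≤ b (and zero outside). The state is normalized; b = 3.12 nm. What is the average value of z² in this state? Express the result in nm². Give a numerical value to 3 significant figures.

⟨z^2⟩ ≈ 2.65 nm^2

The expectation value is the |ψ|²-weighted average of z^2: ∫ z^2|ψ|² dz.
Expanding the polynomial and integrating term by term, since the A² factors cancel between numerator and denominator, ⟨z²⟩ = 3·b^2/11.
With b = 3.12, ⟨z^2⟩ = 2.655.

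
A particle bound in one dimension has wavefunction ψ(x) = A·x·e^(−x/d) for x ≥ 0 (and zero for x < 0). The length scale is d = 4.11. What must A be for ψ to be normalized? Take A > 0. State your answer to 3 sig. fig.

A ≈ 0.240

Normalization requires ∫|ψ|² dx = 1, integrated from 0 to ∞.
With ∫₀^∞ x^2 e^(−αx) dx = 2!/α^3, ∫|ψ|² dx = A²·(d^3/4).
Substituting d = 4.11 gives A² = 0.05761, so A = 0.2400.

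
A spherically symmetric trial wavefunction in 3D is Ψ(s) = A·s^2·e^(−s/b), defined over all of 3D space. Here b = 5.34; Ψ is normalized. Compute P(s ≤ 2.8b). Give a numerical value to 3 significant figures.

With dV = 4πs²ds, the probability is ∫|Ψ|² dV over s ≤ 2.8b.
The full normalization integral is A²·[45·π·b^7/2] = 1, fixing A².
Let u = s/b; then A², 4π and the length scale all cancel, so P = ∫_{0}^{2.8} u^6·e^(-2·u) du ÷ ∫_{0}^{∞} u^6·e^(-2·u) du.
An antiderivative of u^6·e^(-2·u) is -(4·u^6 + 12·u^5 + 30·u^4 + 60·u^3 + 90·u^2 + 90·u + 45)·e^(-2·u)/8; evaluating from 0 to 2.8 gives ≈ 1.8548, while the full integral is 45/8.
The region integral divided by the full integral gives P = 0.3297.

P ≈ 0.330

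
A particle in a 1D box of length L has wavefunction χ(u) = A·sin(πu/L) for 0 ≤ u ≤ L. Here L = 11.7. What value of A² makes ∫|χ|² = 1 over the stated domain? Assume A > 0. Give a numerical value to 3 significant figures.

Require ∫ |χ|² du = 1 over the whole domain.
With χ = A·sin(πu/L), the integral evaluates to A²·[L/2].
So A² = (L/2)^(−1).
Substituting L = 11.7 gives A² = 0.1709, so A = 0.4134.

A^2 ≈ 0.171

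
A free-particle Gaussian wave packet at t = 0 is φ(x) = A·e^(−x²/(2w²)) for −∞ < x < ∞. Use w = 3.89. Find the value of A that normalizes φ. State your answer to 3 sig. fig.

We need A² ∫|f|² dx = 1, taking the integral from −∞ to ∞.
∫|φ|² dx = A²·(√(π)·w).
Hence A² = 1/[√(π)·w].
Plugging in w = 3.89 yields A = 0.3808.

A ≈ 0.381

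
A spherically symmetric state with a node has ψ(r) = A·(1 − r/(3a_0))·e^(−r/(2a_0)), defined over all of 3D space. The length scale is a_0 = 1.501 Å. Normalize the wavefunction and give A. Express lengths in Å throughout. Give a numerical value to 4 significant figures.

A ≈ 0.1879 Å^(-3/2)

The normalization condition is ∫|ψ|² 4πr² dr = 1 from 0 to ∞.
The angular integral contributes 4π, leaving ∫₀^∞ r²|ψ|² dr.
Using ∫₀^∞ rⁿ e^(−αr) dr = n!/αⁿ⁺¹, carrying out the integral gives A² · 8·π·a_0^3/3.
Setting this equal to 1 gives A² = 1/(8·π·a_0^3/3).
Plugging in a_0 = 1.501 yields A = 0.18788.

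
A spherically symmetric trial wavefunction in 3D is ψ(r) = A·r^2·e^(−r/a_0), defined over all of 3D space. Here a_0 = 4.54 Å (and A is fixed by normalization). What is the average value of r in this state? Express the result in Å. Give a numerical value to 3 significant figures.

⟨r⟩ ≈ 15.9 Å

The expectation value is the |ψ|²-weighted average of r: ∫ r|ψ|² 4πr² dr.
Since the A² factors cancel between numerator and denominator, ⟨r⟩ = 7·a_0/2.
With a_0 = 4.54, ⟨r⟩ = 15.89.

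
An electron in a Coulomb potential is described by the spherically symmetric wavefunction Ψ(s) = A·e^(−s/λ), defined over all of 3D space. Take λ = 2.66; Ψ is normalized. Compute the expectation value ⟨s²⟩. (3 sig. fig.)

The expectation value is the |Ψ|²-weighted average of s^2: ∫ s^2|Ψ|² 4πs² ds.
Since the A² factors cancel between numerator and denominator, ⟨s²⟩ = 3·λ^2.
With λ = 2.66, ⟨s^2⟩ = 21.23.

⟨s^2⟩ ≈ 21.2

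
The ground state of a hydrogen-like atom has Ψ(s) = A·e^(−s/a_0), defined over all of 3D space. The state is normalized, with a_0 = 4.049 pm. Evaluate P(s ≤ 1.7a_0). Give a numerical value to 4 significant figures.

P ≈ 0.6603

Integrate the radial probability density 4πs²|Ψ|² over s ≤ 1.7a_0.
A² is fixed by ∫₀^∞ 4πs²|Ψ|² ds = 1, i.e. A² = (π·a_0^3)^(−1).
In terms of u = s/a_0 (A², 4π and the length scale all cancel between numerator and denominator), P = [∫_{0}^{1.7} u^2·e^(-2·u) du] / [∫_{0}^{∞} u^2·e^(-2·u) du].
An antiderivative of u^2·e^(-2·u) is -(2·u^2 + 2·u + 1)·e^(-2·u)/4; evaluating from 0 to 1.7 gives 1/4 - 509·e^(-17/5)/200, while the full integral is 1/4.
The region integral divided by the full integral gives P = 0.66026.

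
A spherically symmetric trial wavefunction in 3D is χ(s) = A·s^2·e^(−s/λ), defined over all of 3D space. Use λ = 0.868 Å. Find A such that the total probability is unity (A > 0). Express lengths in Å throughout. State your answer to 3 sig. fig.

A ≈ 0.195 Å^(-7/2)

We need A² ∫|f|² 4πs² ds = 1, taking the integral from 0 to ∞.
(Spherical symmetry: dV = 4πs² ds.)
The integral (without the A² prefactor) comes out to 45·π·λ^7/2.
So A² = (45·π·λ^7/2)^(−1).
Plugging in λ = 0.868 yields A = 0.1952.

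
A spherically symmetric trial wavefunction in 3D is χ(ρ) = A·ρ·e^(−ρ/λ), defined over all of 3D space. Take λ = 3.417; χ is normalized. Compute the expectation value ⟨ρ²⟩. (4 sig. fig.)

⟨ρ²⟩ = ∫ ρ^2 |χ|² 4πρ² dρ over the full domain.
Using ∫₀^∞ ρⁿ e^(−αρ) dρ = n!/αⁿ⁺¹, evaluating both integrals, ⟨ρ²⟩ = 15·λ^2/2.
Putting λ = 3.417 gives 87.569.

⟨ρ^2⟩ ≈ 87.57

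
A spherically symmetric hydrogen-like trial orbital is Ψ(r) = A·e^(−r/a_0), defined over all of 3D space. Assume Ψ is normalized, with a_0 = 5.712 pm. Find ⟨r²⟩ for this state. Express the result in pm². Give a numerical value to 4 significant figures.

By definition ⟨r²⟩ = ∫ r^2 |Ψ(r)|² 4πr² dr.
With ∫₀^∞ r^4 e^(−αr) dr = 4!/α^5, the ratio of the moment integral to the normalization integral gives ⟨r²⟩ = 3·a_0^2.
Putting a_0 = 5.712 gives 97.881.

⟨r^2⟩ ≈ 97.88 pm^2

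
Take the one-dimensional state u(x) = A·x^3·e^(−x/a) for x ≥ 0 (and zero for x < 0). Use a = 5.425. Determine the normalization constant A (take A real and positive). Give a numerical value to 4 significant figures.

The normalization condition is ∫|u|² dx = 1 from 0 to ∞.
The integral (without the A² prefactor) comes out to 45·a^7/8.
Hence A² = 1/[45·a^7/8].
Substituting a = 5.425 gives A² = 0.0000012855, so A = 0.0011338.

A ≈ 0.001134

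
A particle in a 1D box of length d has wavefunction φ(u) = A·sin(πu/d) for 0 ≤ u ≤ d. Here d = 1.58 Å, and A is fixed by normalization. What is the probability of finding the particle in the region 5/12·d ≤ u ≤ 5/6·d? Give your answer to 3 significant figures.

P = ∫_{5/12·d}^{5/6·d} |φ(u)|² du.
Since A² = 1/(d/2), this is the region integral divided by the full normalization integral.
In terms of t = u/d (A² and the length scale cancel between numerator and denominator), P = [∫_{5/12}^{5/6} sin(π·t)^2 dt] / [∫_{0}^{1} sin(π·t)^2 dt].
Using ∫ sin(π·t)^2 dt = t/2 - sin(2·π·t)/(4·π), the numerator is 1/(8·π) + √(3)/(8·π) + 5/24 and the denominator is 1/2.
The result is P = (3 + 3·√(3) + 5·π)/(12·π).

P ≈ 0.634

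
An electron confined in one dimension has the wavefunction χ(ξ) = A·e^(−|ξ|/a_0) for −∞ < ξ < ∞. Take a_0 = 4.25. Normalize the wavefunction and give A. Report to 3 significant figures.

A ≈ 0.485

Normalization requires ∫|χ|² dξ = 1, integrated from −∞ to ∞.
∫|χ|² dξ = A²·(a_0).
Setting this equal to 1 gives A² = 1/(a_0).
Substituting a_0 = 4.25 gives A² = 0.2353, so A = 0.4851.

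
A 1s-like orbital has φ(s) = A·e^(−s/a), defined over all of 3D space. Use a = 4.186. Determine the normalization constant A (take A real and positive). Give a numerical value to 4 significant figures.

A ≈ 0.06588

The normalization condition is ∫|φ|² 4πs² ds = 1 from 0 to ∞.
(Spherical symmetry: dV = 4πs² ds.)
With φ = A·e^(−s/a), the integral evaluates to A²·[π·a^3].
Plugging in a = 4.186 yields A = 0.065876.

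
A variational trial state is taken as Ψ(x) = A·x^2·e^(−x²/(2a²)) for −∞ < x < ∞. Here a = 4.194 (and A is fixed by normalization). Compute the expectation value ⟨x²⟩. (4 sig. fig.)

⟨x^2⟩ ≈ 43.97

The expectation value is the |Ψ|²-weighted average of x^2: ∫ x^2|Ψ|² dx.
The ratio of the moment integral to the normalization integral gives ⟨x²⟩ = 5·a^2/2.
Putting a = 4.194 gives 43.974.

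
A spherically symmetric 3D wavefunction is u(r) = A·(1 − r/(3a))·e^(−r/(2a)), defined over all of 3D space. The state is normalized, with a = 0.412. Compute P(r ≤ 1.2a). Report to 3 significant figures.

P = ∫ |u|² 4πr² dr over r ≤ 1.2a.
A² is fixed by ∫₀^∞ 4πr²|u|² dr = 1, i.e. A² = (8·π·a^3/3)^(−1).
In terms of t = r/a (A², 4π and the length scale all cancel between numerator and denominator), P = [∫_{0}^{1.2} t^2·(1 - t/3)^2·e^(-t) dt] / [∫_{0}^{∞} t^2·(1 - t/3)^2·e^(-t) dt].
Using ∫ t^2·(1 - t/3)^2·e^(-t) dt = (-t^4 + 2·t^3 - 3·t^2 - 6·t - 6)·e^(-t)/9, the numerator is 2/3 - 3362·e^(-6/5)/1875 and the denominator is 2/3.
Taking the ratio yields P = 0.1899.

P ≈ 0.190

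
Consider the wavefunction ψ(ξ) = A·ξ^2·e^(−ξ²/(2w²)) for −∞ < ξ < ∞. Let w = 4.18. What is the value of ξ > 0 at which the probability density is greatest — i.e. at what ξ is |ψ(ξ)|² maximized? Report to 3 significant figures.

ξ ≈ 5.91

Set d/dξ [|ψ(ξ)|²] = 0 and solve for ξ > 0.
Solving yields ξ = √(2)·w.
With w = 4.18, the value of ξ > 0 at which the probability density is greatest is 5.911.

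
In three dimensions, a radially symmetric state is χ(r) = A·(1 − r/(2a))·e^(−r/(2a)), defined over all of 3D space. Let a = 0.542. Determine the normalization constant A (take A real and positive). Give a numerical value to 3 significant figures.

The normalization condition is ∫|χ|² 4πr² dr = 1 from 0 to ∞.
With ∫₀^∞ r^4 e^(−αr) dr = 4!/α^5, the integral (without the A² prefactor) comes out to 8·π·a^3.
Hence A² = 1/[8·π·a^3].
Substituting a = 0.542 gives A² = 0.2499, so A = 0.4999.

A ≈ 0.500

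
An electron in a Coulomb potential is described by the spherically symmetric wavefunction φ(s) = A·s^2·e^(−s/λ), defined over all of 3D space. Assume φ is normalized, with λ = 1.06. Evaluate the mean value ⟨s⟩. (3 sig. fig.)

⟨s⟩ ≈ 3.71

⟨s⟩ = ∫ s |φ|² 4πs² ds over the full domain.
Using ∫₀^∞ sⁿ e^(−αs) ds = n!/αⁿ⁺¹, since the A² factors cancel between numerator and denominator, ⟨s⟩ = 7·λ/2.
Putting λ = 1.06 gives 3.710.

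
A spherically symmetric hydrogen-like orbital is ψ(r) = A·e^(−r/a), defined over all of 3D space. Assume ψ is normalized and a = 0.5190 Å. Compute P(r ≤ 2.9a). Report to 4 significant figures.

P = ∫ |ψ|² 4πr² dr over r ≤ 2.9a.
The full normalization integral is A²·[π·a^3] = 1, fixing A².
Substituting u = r/a, A², 4π and the length scale all cancel in the ratio: P = ∫_{0}^{2.9} u^2·e^(-2·u) du / ∫_{0}^{∞} u^2·e^(-2·u) du.
With ∫ u^2·e^(-2·u) du = -(2·u^2 + 2·u + 1)·e^(-2·u)/4 + C, the region integral is 1/4 - 1181·e^(-29/5)/200 and the full one is 1/4.
The region integral divided by the full integral gives P = 0.92849.

P ≈ 0.9285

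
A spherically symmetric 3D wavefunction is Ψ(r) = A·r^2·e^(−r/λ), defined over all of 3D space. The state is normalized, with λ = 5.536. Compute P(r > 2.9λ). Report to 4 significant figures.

P = ∫ |Ψ|² 4πr² dr over r > 2.9λ.
Normalization gives A² = 1/(45·π·λ^7/2).
In terms of u = r/λ (A², 4π and the length scale all cancel between numerator and denominator), P = [∫_{2.9}^{∞} u^6·e^(-2·u) du] / [∫_{0}^{∞} u^6·e^(-2·u) du].
With ∫ u^6·e^(-2·u) du = -(4·u^6 + 12·u^5 + 30·u^4 + 60·u^3 + 90·u^2 + 90·u + 45)·e^(-2·u)/8 + C, the region integral is ≈ 3.59095 and the full one is 45/8.
Taking the ratio yields P = 0.63839.

P ≈ 0.6384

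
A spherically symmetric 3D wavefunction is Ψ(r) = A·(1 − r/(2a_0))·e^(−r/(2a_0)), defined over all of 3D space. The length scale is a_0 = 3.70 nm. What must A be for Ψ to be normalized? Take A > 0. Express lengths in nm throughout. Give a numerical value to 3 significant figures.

Require ∫ |Ψ|² 4πr² dr = 1 over the whole domain.
Recall ∫₀^∞ r^m e^(−r/β) dr = m!·β^(m+1), the integral (without the A² prefactor) comes out to 8·π·a_0^3.
So A² = (8·π·a_0^3)^(−1).
With a_0 = 3.70: A² = 0.0007855 and A = 0.02803.

A ≈ 0.0280 nm^(-3/2)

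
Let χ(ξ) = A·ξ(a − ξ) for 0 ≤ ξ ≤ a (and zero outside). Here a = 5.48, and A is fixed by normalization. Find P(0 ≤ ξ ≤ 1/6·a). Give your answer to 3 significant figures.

P = ∫_{0}^{1/6·a} |χ(ξ)|² dξ.
The normalization integral ∫|χ|²dξ over the whole domain equals a^5/30·A², and A² cancels in the ratio.
Let u = ξ/a; then A² and the length scale cancel, so P = ∫_{0}^{1/6} u^2·(1 - u)^2 du ÷ ∫_{0}^{1} u^2·(1 - u)^2 du.
With ∫ u^2·(1 - u)^2 du = u^3·(6·u^2 - 15·u + 10)/30 + C, the region integral is ≈ 0.0011831 and the full one is 1/30.
Evaluating gives P = 23/648.

P ≈ 0.0355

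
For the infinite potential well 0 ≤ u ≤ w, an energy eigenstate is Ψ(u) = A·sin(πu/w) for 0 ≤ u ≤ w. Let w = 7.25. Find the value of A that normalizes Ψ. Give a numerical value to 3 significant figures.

Require ∫ |Ψ|² du = 1 over the whole domain.
∫|Ψ|² du = A²·(w/2).
Setting this equal to 1 gives A² = 1/(w/2).
With w = 7.25: A² = 0.2759 and A = 0.5252.

A ≈ 0.525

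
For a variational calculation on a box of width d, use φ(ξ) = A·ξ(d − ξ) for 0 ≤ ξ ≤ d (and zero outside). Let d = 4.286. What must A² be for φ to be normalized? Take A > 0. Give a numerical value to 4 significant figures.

The normalization condition is ∫|φ|² dξ = 1 from 0 to d.
Expanding the polynomial and integrating term by term, carrying out the integral gives A² · d^5/30.
So A² = (d^5/30)^(−1).
Substituting d = 4.286 gives A² = 0.020742, so A = 0.14402.

A^2 ≈ 0.02074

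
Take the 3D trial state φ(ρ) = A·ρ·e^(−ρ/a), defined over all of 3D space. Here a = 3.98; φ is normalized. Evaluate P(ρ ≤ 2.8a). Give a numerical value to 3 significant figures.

P ≈ 0.658

P = ∫ |φ|² 4πρ² dρ over ρ ≤ 2.8a.
The full normalization integral is A²·[3·π·a^5] = 1, fixing A².
Let u = ρ/a; then A², 4π and the length scale all cancel, so P = ∫_{0}^{2.8} u^4·e^(-2·u) du ÷ ∫_{0}^{∞} u^4·e^(-2·u) du.
Using ∫ u^4·e^(-2·u) du = -(u^4/2 + u^3 + 3·u^2/2 + 3·u/2 + 3/4)·e^(-2·u), the numerator is ≈ 0.49339 and the denominator is 3/4.
This evaluates to P = 0.6578.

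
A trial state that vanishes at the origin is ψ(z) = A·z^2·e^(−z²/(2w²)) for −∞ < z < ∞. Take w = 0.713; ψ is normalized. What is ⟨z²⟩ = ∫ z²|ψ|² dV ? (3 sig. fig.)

⟨z²⟩ = ∫ z^2 |ψ|² dz over the full domain.
With ∫_{−∞}^{∞} z^(2m) e^(−αz²) dz = (2m−1)!!·√π / (2^m α^(m+1/2)), the ratio of the moment integral to the normalization integral gives ⟨z²⟩ = 5·w^2/2.
With w = 0.713, ⟨z^2⟩ = 1.271.

⟨z^2⟩ ≈ 1.27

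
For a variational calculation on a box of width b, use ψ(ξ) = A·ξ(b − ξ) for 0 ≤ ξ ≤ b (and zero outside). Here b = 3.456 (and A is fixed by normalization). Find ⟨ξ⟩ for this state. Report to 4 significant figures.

The expectation value is the |ψ|²-weighted average of ξ: ∫ ξ|ψ|² dξ.
Expanding the polynomial and integrating term by term, since the A² factors cancel between numerator and denominator, ⟨ξ⟩ = b/2.
With b = 3.456, ⟨ξ⟩ = 1.7280.

⟨ξ⟩ ≈ 1.728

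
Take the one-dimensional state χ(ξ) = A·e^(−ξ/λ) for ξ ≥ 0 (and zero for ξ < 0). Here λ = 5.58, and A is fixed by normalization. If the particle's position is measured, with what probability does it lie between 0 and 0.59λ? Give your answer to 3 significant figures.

The probability is P = ∫ |χ|² dξ over [0, 0.59λ].
With A² fixed by ∫|χ|² = 1, i.e. A² = (λ/2)^(−1), substitute and integrate.
Substituting u = ξ/λ, A² and the length scale cancel in the ratio: P = ∫_{0}^{0.59} e^(-2·u) du / ∫_{0}^{∞} e^(-2·u) du.
With ∫ e^(-2·u) du = -e^(-2·u)/2 + C, the region integral is 1/2 - e^(-59/50)/2 and the full one is 1/2.
This works out to P = 0.6927.

P ≈ 0.693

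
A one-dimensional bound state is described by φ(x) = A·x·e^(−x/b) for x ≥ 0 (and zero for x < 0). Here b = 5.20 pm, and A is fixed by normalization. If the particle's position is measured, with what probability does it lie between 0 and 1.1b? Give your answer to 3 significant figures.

P ≈ 0.377

|φ|² is the probability density, so P = ∫_{0}^{1.1b} |φ|² dx.
The normalization integral ∫|φ|²dx over the whole domain equals b^3/4·A², and A² cancels in the ratio.
Let u = x/b; then A² and the length scale cancel, so P = ∫_{0}^{1.1} u^2·e^(-2·u) du ÷ ∫_{0}^{∞} u^2·e^(-2·u) du.
With ∫ u^2·e^(-2·u) du = -(2·u^2 + 2·u + 1)·e^(-2·u)/4 + C, the region integral is 1/4 - 281·e^(-11/5)/200 and the full one is 1/4.
Taking the ratio, P = 0.3773.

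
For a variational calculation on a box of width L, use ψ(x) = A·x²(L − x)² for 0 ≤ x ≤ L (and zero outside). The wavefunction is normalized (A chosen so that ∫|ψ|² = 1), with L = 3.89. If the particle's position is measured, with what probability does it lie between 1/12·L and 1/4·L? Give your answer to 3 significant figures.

The probability is P = ∫ |ψ|² dx over [1/12·L, 1/4·L].
The normalization integral ∫|ψ|²dx over the whole domain equals L^9/630·A², and A² cancels in the ratio.
Substituting u = x/L, A² and the length scale cancel in the ratio: P = ∫_{1/12}^{1/4} u^4·(1 - u)^4 du / ∫_{0}^{1} u^4·(1 - u)^4 du.
An antiderivative of u^4·(1 - u)^4 is u^5·(70·u^4 - 315·u^3 + 540·u^2 - 420·u + 126)/630; evaluating from 1/12 to 1/4 gives ≈ 0.000077059, while the full integral is 1/630.
Evaluating gives P = 0.04855.

P ≈ 0.0485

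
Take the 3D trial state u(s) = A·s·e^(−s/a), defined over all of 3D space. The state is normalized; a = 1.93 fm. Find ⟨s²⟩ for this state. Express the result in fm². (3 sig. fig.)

⟨s^2⟩ ≈ 27.9 fm^2

By definition ⟨s²⟩ = ∫ s^2 |u(s)|² 4πs² ds.
Using ∫₀^∞ sⁿ e^(−αs) ds = n!/αⁿ⁺¹, the ratio of the moment integral to the normalization integral gives ⟨s²⟩ = 15·a^2/2.
With a = 1.93, ⟨s^2⟩ = 27.94.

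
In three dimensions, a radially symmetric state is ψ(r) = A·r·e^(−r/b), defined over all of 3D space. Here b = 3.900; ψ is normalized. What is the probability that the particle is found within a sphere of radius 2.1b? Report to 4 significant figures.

P ≈ 0.4102

Integrate the radial probability density 4πr²|ψ|² over r ≤ 2.1b.
The full normalization integral is A²·[3·π·b^5] = 1, fixing A².
Substituting u = r/b, A², 4π and the length scale all cancel in the ratio: P = ∫_{0}^{2.1} u^4·e^(-2·u) du / ∫_{0}^{∞} u^4·e^(-2·u) du.
An antiderivative of u^4·e^(-2·u) is -(u^4/2 + u^3 + 3·u^2/2 + 3·u/2 + 3/4)·e^(-2·u); evaluating from 0 to 2.1 gives ≈ 0.307630, while the full integral is 3/4.
This evaluates to P = 0.41017.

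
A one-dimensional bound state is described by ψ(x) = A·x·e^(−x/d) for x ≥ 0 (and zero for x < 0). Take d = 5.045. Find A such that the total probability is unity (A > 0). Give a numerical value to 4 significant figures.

We need A² ∫|f|² dx = 1, taking the integral from 0 to ∞.
With ψ = A·x·e^(−x/d), the integral evaluates to A²·[d^3/4].
Setting this equal to 1 gives A² = 1/(d^3/4).
With d = 5.045: A² = 0.031151 and A = 0.17650.

A ≈ 0.1765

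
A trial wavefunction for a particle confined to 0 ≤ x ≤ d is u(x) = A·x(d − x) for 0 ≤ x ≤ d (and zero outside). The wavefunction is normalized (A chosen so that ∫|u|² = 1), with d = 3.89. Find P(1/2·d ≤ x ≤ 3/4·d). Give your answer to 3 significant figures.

P ≈ 0.396

|u|² is the probability density, so P = ∫_{1/2·d}^{3/4·d} |u|² dx.
The normalization integral ∫|u|²dx over the whole domain equals d^5/30·A², and A² cancels in the ratio.
Let t = x/d; then A² and the length scale cancel, so P = ∫_{1/2}^{3/4} t^2·(1 - t)^2 dt ÷ ∫_{0}^{1} t^2·(1 - t)^2 dt.
Using ∫ t^2·(1 - t)^2 dt = t^3·(6·t^2 - 15·t + 10)/30, the numerator is ≈ 0.013216 and the denominator is 1/30.
This works out to P = 203/512.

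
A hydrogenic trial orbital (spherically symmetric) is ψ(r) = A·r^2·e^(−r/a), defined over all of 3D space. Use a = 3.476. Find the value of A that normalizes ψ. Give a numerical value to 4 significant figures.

A ≈ 0.001519

Require ∫ |ψ|² 4πr² dr = 1 over the whole domain.
(Spherical symmetry: dV = 4πr² dr.)
∫|ψ|² 4πr² dr = A²·(45·π·a^7/2).
So A² = (45·π·a^7/2)^(−1).
Plugging in a = 3.476 yields A = 0.0015190.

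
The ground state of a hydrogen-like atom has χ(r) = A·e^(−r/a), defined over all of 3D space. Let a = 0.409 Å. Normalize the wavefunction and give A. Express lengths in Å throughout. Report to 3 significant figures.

We need A² ∫|f|² 4πr² dr = 1, taking the integral from 0 to ∞.
The angular integral contributes 4π, leaving ∫₀^∞ r²|χ|² dr.
With ∫₀^∞ r^2 e^(−αr) dr = 2!/α^3, with χ = A·e^(−r/a), the integral evaluates to A²·[π·a^3].
Setting this equal to 1 gives A² = 1/(π·a^3).
With a = 0.409: A² = 4.652 and A = 2.157.

A ≈ 2.16 Å^(-3/2)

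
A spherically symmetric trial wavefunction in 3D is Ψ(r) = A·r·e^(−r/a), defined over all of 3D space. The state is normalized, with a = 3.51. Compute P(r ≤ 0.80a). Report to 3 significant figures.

With dV = 4πr²dr, the probability is ∫|Ψ|² dV over r ≤ 0.80a.
The full normalization integral is A²·[3·π·a^5] = 1, fixing A².
Let u = r/a; then A², 4π and the length scale all cancel, so P = ∫_{0}^{0.80} u^4·e^(-2·u) du ÷ ∫_{0}^{∞} u^4·e^(-2·u) du.
Using ∫ u^4·e^(-2·u) du = -(u^4/2 + u^3 + 3·u^2/2 + 3·u/2 + 3/4)·e^(-2·u), the numerator is 3/4 - 9067·e^(-8/5)/2500 and the denominator is 3/4.
The region integral divided by the full integral gives P = 0.02368.

P ≈ 0.0237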